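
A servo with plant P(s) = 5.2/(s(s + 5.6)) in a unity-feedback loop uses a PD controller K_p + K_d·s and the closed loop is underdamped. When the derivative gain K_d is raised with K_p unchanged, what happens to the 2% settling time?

Characteristic equation s² + (5.6 + 5.2K_d)s + 5.2K_p = 0: raising K_d increases ζω_n = (5.6+5.2K_d)/2 while the loop stays underdamped, so T_s ≈ 4/(ζω_n) decreases.

decrease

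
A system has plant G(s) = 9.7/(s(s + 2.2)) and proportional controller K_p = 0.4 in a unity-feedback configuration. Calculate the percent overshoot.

12.1%

Closed-loop characteristic equation: s² + 2.2s + 3.88 = 0, so ω_n = 1.97 rad/s and ζ = 2.2/(2·1.97) = 0.5584.
%OS = 100·exp(−πζ/√(1−ζ²)) = 100·exp(−π·0.5584/√0.6881) = 12.1%.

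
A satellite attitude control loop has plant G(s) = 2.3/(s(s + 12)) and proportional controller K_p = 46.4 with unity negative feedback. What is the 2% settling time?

Closed-loop characteristic equation: s² + 12s + 106.7 = 0, so ω_n = 10.33 rad/s and ζ = 12/(2·10.33) = 0.5808.
2% settling time T_s ≈ 4/(ζω_n) = 4/6 = 0.667 s.

T_s ≈ 0.667 s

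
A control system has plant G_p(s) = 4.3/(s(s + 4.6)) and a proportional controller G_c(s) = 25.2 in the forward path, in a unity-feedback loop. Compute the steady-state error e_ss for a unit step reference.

0

The open loop G_c(s)G_p(s) has a pole at the origin (type 1), so the static position error constant is infinite and e_ss = 1/(1+∞) = 0.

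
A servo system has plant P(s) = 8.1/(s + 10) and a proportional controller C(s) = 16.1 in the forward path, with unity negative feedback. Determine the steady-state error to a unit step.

0.0712

The loop is type 0. Static position error constant K_pos = C(0)·P(0) = 16.1·0.81 = 13.04.
Steady-state error to a unit step: e_ss = 1/(1+K_pos) = 1/14.04 = 0.0712.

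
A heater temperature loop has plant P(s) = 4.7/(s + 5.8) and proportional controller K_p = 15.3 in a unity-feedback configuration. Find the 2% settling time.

T_s ≈ 0.0515 s

Closed-loop transfer function: T(s) = K_p·P(s)/(1 + K_p·P(s)) = 71.91/(s + 5.8 + 71.91) = 71.91/(s + 77.71).
Time constant τ = 1/77.71 = 0.01287 s, so the 2% settling time is about 4τ = 0.0515 s.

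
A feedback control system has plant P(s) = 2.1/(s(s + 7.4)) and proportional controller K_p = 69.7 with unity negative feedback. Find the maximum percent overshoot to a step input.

From 1 + K_pP(s) = 0: s² + 7.4s + 146.4 = 0 ⇒ ω_n = 12.1, ζ = 0.3058.
%OS = 100·exp(−πζ/√(1−ζ²)) = 100·exp(−π·0.3058/√0.9065) = 36.5%.

36.5%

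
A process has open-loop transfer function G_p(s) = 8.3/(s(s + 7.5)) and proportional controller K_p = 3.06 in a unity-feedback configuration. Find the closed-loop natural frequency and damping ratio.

ω_n = 5.04 rad/s, ζ = 0.744

1 + K_p·G_p(s) = 0 gives s² + 7.5s + 25.4 = 0.
So ω_n² = 25.4 ⇒ ω_n = 5.04 rad/s, and ζ = 7.5/(2ω_n) = 0.744.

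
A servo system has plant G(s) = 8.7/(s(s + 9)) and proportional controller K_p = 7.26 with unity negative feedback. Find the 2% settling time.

T_s ≈ 0.889 s

The closed-loop denominator s² + 9s + 63.16 gives ω_n = √63.16 = 7.947 and ζ = 9/(2ω_n) = 0.5662.
2% settling time T_s ≈ 4/(ζω_n) = 4/4.5 = 0.889 s.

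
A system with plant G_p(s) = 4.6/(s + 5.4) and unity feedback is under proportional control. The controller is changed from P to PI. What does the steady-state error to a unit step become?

0

The integrator makes K_pos = lim_{s→0} C(s)G(s) infinite, so e_ss = 1/(1+K_pos) = 0.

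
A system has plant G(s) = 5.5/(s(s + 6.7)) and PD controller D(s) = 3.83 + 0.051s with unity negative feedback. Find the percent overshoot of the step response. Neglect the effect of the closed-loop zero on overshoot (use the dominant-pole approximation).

2.52%

Forward path: (3.83 + 0.051s)·5.5/(s(s+6.7)). The closed-loop characteristic equation is s² + (6.7 + 5.5·0.051)s + 5.5·3.83 = 0.
That is s² + 6.981s + 21.07 = 0, so ω_n = 4.59 rad/s and ζ = 6.981/(2·4.59) = 0.7605.
%OS = 100·exp(−πζ/√(1−ζ²)) = 2.52%.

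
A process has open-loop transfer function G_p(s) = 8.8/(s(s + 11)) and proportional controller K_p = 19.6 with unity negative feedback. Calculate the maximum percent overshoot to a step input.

23.5%

Closed-loop characteristic equation: s² + 11s + 172.5 = 0, so ω_n = 13.13 rad/s and ζ = 11/(2·13.13) = 0.4188.
%OS = 100·exp(−πζ/√(1−ζ²)) = 100·exp(−π·0.4188/√0.8246) = 23.5%.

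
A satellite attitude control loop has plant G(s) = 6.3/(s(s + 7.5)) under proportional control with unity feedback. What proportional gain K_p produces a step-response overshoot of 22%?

K_p = 11.8

From %OS = 100·exp(−πζ/√(1−ζ²)) = 22%, ζ = −ln(0.22)/√(π²+ln²(0.22)) = 0.4342.
Characteristic equation s² + 7.5s + 6.3K_p = 0 gives ζ = 7.5/(2√(6.3K_p)).
Setting ζ = 0.4342: √(6.3K_p) = 7.5/(2·0.4342) = 8.637, so K_p = 74.6/6.3 = 11.8.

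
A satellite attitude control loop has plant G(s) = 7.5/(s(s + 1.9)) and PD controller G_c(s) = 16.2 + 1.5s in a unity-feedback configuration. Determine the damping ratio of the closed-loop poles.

ζ = 0.596

Forward path: (16.2 + 1.5s)·7.5/(s(s+1.9)). The closed-loop characteristic equation is s² + (1.9 + 7.5·1.5)s + 7.5·16.2 = 0.
That is s² + 13.15s + 121.5 = 0, so ω_n = 11.02 rad/s and ζ = 13.15/(2·11.02) = 0.5965.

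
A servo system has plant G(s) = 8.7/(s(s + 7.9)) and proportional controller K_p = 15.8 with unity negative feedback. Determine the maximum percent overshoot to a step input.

Closed-loop characteristic equation: s² + 7.9s + 137.5 = 0, so ω_n = 11.72 rad/s and ζ = 7.9/(2·11.72) = 0.3369.
%OS = 100·exp(−πζ/√(1−ζ²)) = 100·exp(−π·0.3369/√0.8865) = 32.5%.

32.5%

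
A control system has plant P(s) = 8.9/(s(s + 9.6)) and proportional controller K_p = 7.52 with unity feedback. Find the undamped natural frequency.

The closed-loop denominator is s(s+9.6) + 7.52·8.9 = s² + 9.6s + 66.93.
Matching s² + 2ζω_n s + ω_n²: ω_n = √66.93 = 8.181 rad/s and 2ζω_n = 9.6, so ζ = 9.6/(2·8.181) = 0.587.

ω_n = 8.18 rad/s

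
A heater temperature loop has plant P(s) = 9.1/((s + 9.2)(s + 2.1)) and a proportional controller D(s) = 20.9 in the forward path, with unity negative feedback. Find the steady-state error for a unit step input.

0.0922

The loop is type 0. Static position error constant K_pos = D(0)·P(0) = 20.9·0.471 = 9.844.
Steady-state error to a unit step: e_ss = 1/(1+K_pos) = 1/10.84 = 0.0922.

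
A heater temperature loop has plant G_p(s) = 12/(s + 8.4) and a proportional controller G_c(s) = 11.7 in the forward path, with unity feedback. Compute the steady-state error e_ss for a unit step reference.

The loop is type 0. Static position error constant K_pos = G_c(0)·G_p(0) = 11.7·1.429 = 16.71.
Steady-state error to a unit step: e_ss = 1/(1+K_pos) = 1/17.71 = 0.0565.

0.0565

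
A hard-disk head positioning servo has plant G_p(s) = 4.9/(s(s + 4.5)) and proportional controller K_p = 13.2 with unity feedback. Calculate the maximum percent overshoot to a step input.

Closed-loop characteristic equation: s² + 4.5s + 64.68 = 0, so ω_n = 8.042 rad/s and ζ = 4.5/(2·8.042) = 0.2798.
%OS = 100·exp(−πζ/√(1−ζ²)) = 100·exp(−π·0.2798/√0.9217) = 40%.

40%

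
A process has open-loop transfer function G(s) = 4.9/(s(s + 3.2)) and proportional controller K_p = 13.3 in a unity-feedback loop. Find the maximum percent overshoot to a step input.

53%

From 1 + K_pG(s) = 0: s² + 3.2s + 65.17 = 0 ⇒ ω_n = 8.073, ζ = 0.1982.
%OS = 100·exp(−πζ/√(1−ζ²)) = 100·exp(−π·0.1982/√0.9607) = 53%.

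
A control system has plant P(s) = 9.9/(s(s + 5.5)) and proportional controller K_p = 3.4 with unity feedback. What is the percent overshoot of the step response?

18.4%

From 1 + K_pP(s) = 0: s² + 5.5s + 33.66 = 0 ⇒ ω_n = 5.802, ζ = 0.474.
%OS = 100·exp(−πζ/√(1−ζ²)) = 100·exp(−π·0.474/√0.7753) = 18.4%.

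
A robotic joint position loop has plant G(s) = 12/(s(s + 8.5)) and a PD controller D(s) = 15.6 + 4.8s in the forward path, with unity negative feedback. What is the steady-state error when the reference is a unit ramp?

The loop has one pole at the origin (type 1). Velocity error constant K_v = lim_{s→0} s·D(s)G(s) = 15.6·12/8.5 = 22.02.
Steady-state error to a unit ramp: e_ss = 1/K_v = 0.0454.

0.0454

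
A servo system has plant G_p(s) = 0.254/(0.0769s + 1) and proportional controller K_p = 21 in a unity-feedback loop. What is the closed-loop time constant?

Closed loop: T(s) = K_p·G_p/(1+K_p·G_p) = 5.334/(0.0769s + 1 + 5.334), with pole at s = −(1 + 5.334)/0.0769 = −82.37.
Closed-loop time constant τ = 1/82.37 = 0.0121 s.

τ = 0.0121 s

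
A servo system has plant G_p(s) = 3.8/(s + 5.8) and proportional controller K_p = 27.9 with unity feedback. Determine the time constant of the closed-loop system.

Closed-loop transfer function: T(s) = K_p·G_p(s)/(1 + K_p·G_p(s)) = 106/(s + 5.8 + 106) = 106/(s + 111.8).
Time constant τ = 1/111.8 = 0.00894 s.

τ = 0.00894 s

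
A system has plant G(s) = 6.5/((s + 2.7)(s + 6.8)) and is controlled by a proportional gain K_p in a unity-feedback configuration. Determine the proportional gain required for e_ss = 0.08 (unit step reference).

For a type-0 loop with proportional control, e_ss = 1/(1 + K_p·G(0)).
G(0) = 0.354. Require 1/(1 + K_p·0.354) = 0.08, so 1 + 0.354·K_p = 12.5.
K_p = (12.5 − 1)/0.354 = 32.5.

K_p = 32.5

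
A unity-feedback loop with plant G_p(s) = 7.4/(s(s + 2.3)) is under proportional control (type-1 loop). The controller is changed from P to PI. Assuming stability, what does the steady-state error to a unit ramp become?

The integrator raises the loop to type 2, so K_v → ∞ and e_ss to a ramp is zero.

0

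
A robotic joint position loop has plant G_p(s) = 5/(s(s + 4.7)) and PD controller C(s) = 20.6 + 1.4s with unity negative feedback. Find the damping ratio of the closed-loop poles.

Forward path: (20.6 + 1.4s)·5/(s(s+4.7)). The closed-loop characteristic equation is s² + (4.7 + 5·1.4)s + 5·20.6 = 0.
That is s² + 11.7s + 103 = 0, so ω_n = 10.15 rad/s and ζ = 11.7/(2·10.15) = 0.5764.

ζ = 0.576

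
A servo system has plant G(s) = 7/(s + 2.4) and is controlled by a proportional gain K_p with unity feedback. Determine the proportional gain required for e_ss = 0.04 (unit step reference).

The loop is type 0, so e_ss(step) = 1/(1 + K_pos) with K_pos = K_p·G(0).
G(0) = 2.917. Require 1/(1 + K_p·2.917) = 0.04, so 1 + 2.917·K_p = 25.
K_p = (25 − 1)/2.917 = 8.23.

K_p = 8.23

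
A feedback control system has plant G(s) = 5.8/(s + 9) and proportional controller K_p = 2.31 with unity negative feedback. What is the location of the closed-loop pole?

s = -22.4

Closed-loop transfer function: T(s) = K_p·G(s)/(1 + K_p·G(s)) = 13.4/(s + 9 + 13.4) = 13.4/(s + 22.4).
The closed-loop pole is at s = −22.4.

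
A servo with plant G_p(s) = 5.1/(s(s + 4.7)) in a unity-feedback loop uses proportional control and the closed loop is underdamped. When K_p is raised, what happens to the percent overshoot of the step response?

increase

ζ = 4.7/(2√(5.1K_p)) decreases as K_p grows; lower damping means more overshoot.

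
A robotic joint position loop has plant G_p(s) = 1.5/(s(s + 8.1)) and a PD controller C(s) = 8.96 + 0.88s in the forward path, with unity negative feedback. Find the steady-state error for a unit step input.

0

The open loop C(s)G_p(s) has a pole at the origin (type 1), so the static position error constant is infinite and e_ss = 1/(1+∞) = 0.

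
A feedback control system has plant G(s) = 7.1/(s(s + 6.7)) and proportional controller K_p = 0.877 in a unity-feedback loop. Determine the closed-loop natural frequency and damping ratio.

With unity feedback the closed-loop characteristic equation is s² + 6.7s + 0.877·7.1 = s² + 6.7s + 6.227 = 0.
Matching s² + 2ζω_n s + ω_n²: ω_n = √6.227 = 2.495 rad/s and 2ζω_n = 6.7, so ζ = 6.7/(2·2.495) = 1.34.

ω_n = 2.5 rad/s, ζ = 1.34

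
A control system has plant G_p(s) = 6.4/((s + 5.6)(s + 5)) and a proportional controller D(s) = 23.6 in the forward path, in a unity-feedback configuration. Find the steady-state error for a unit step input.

The loop is type 0. Static position error constant K_pos = D(0)·G_p(0) = 23.6·0.2286 = 5.394.
Steady-state error to a unit step: e_ss = 1/(1+K_pos) = 1/6.394 = 0.156.

0.156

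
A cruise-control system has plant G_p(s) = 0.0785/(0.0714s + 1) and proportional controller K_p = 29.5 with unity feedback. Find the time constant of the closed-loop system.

τ = 0.0215 s

Closed loop: T(s) = K_p·G_p/(1+K_p·G_p) = 2.316/(0.0714s + 1 + 2.316), with pole at s = −(1 + 2.316)/0.0714 = −46.44.
Closed-loop time constant τ = 1/46.44 = 0.0215 s.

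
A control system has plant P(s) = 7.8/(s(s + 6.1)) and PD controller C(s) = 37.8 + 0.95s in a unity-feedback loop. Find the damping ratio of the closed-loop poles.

Forward path: (37.8 + 0.95s)·7.8/(s(s+6.1)). The closed-loop characteristic equation is s² + (6.1 + 7.8·0.95)s + 7.8·37.8 = 0.
That is s² + 13.51s + 294.8 = 0, so ω_n = 17.17 rad/s and ζ = 13.51/(2·17.17) = 0.3934.

ζ = 0.393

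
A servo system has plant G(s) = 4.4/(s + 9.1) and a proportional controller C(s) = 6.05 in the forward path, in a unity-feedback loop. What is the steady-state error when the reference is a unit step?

The loop is type 0. Static position error constant K_pos = C(0)·G(0) = 6.05·0.4835 = 2.925.
Steady-state error to a unit step: e_ss = 1/(1+K_pos) = 1/3.925 = 0.255.

0.255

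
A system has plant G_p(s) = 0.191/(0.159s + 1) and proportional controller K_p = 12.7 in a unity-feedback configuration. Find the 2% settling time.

Closed loop: T(s) = K_p·G_p/(1+K_p·G_p) = 2.426/(0.159s + 1 + 2.426), with pole at s = −(1 + 2.426)/0.159 = −21.55.
τ = 1/21.55 = 0.04641 s, so 2% settling time ≈ 4τ = 0.186 s.

T_s ≈ 0.186 s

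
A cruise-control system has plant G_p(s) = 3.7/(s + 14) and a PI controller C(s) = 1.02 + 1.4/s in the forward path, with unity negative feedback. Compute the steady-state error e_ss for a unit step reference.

The open loop C(s)G_p(s) has a pole at the origin (type 1), so the static position error constant is infinite and e_ss = 1/(1+∞) = 0.

0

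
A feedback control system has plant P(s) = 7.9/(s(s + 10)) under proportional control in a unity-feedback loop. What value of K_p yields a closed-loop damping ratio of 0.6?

Closed-loop characteristic equation: s² + 10s + K_p·7.9 = 0.
So ω_n = √(7.9K_p) and 2ζω_n = 10, giving ζ = 10/(2√(7.9K_p)).
Setting ζ = 0.6: √(7.9K_p) = 10/(2·0.6) = 8.333, so K_p = 69.44/7.9 = 8.79.

K_p = 8.79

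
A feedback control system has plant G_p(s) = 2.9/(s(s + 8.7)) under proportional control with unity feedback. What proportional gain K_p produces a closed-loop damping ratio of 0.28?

K_p = 83.2

Closed-loop characteristic equation: s² + 8.7s + K_p·2.9 = 0.
So ω_n = √(2.9K_p) and 2ζω_n = 8.7, giving ζ = 8.7/(2√(2.9K_p)).
Setting ζ = 0.28: √(2.9K_p) = 8.7/(2·0.28) = 15.54, so K_p = 241.4/2.9 = 83.2.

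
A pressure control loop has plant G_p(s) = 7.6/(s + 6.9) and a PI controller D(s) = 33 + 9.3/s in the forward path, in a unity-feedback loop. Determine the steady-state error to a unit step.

0

The open loop D(s)G_p(s) has a pole at the origin (type 1), so the static position error constant is infinite and e_ss = 1/(1+∞) = 0.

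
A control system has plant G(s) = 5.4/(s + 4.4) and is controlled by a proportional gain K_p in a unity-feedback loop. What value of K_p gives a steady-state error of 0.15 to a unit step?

The loop is type 0, so e_ss(step) = 1/(1 + K_pos) with K_pos = K_p·G(0).
G(0) = 1.227. Require 1/(1 + K_p·1.227) = 0.15, so 1 + 1.227·K_p = 6.667.
K_p = (6.667 − 1)/1.227 = 4.62.

K_p = 4.62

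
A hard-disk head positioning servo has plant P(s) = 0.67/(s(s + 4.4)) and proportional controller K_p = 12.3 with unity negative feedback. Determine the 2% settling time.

T_s ≈ 1.82 s

From 1 + K_pP(s) = 0: s² + 4.4s + 8.241 = 0 ⇒ ω_n = 2.871, ζ = 0.7664.
2% settling time T_s ≈ 4/(ζω_n) = 4/2.2 = 1.82 s.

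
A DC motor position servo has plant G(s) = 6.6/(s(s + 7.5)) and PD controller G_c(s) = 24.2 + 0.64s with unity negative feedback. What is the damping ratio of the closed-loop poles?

ζ = 0.464

Forward path: (24.2 + 0.64s)·6.6/(s(s+7.5)). The closed-loop characteristic equation is s² + (7.5 + 6.6·0.64)s + 6.6·24.2 = 0.
That is s² + 11.72s + 159.7 = 0, so ω_n = 12.64 rad/s and ζ = 11.72/(2·12.64) = 0.4638.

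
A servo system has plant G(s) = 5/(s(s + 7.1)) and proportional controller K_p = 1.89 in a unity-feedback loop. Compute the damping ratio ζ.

ζ = 1.15

1 + K_p·G(s) = 0 gives s² + 7.1s + 9.45 = 0.
So ω_n² = 9.45 ⇒ ω_n = 3.074 rad/s, and ζ = 7.1/(2ω_n) = 1.15.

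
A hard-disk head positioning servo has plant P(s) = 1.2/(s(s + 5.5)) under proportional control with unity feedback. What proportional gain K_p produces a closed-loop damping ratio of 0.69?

Closed-loop characteristic equation: s² + 5.5s + K_p·1.2 = 0.
So ω_n = √(1.2K_p) and 2ζω_n = 5.5, giving ζ = 5.5/(2√(1.2K_p)).
Setting ζ = 0.69: √(1.2K_p) = 5.5/(2·0.69) = 3.986, so K_p = 15.88/1.2 = 13.2.

K_p = 13.2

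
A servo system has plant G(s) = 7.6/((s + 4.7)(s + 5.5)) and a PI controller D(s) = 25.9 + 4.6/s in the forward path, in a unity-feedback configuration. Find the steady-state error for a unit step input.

The open loop D(s)G(s) has a pole at the origin (type 1), so the static position error constant is infinite and e_ss = 1/(1+∞) = 0.

0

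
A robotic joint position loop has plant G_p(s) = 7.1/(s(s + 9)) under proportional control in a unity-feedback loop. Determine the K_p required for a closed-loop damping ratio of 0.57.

K_p = 8.78

Closed-loop characteristic equation: s² + 9s + K_p·7.1 = 0.
So ω_n = √(7.1K_p) and 2ζω_n = 9, giving ζ = 9/(2√(7.1K_p)).
Setting ζ = 0.57: √(7.1K_p) = 9/(2·0.57) = 7.895, so K_p = 62.33/7.1 = 8.78.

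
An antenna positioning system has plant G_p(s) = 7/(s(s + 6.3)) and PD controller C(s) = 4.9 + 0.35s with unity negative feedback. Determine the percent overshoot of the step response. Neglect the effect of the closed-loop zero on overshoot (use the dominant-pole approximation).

2.93%

Forward path: (4.9 + 0.35s)·7/(s(s+6.3)). The closed-loop characteristic equation is s² + (6.3 + 7·0.35)s + 7·4.9 = 0.
That is s² + 8.75s + 34.3 = 0, so ω_n = 5.857 rad/s and ζ = 8.75/(2·5.857) = 0.747.
%OS = 100·exp(−πζ/√(1−ζ²)) = 2.93%.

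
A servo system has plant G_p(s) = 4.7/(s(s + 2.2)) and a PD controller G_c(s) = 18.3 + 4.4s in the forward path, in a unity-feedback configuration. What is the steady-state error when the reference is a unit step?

The open loop G_c(s)G_p(s) has a pole at the origin (type 1), so the static position error constant is infinite and e_ss = 1/(1+∞) = 0.

0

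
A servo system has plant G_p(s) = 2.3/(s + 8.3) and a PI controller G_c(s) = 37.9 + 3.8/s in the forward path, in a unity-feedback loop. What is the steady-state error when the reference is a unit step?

The open loop G_c(s)G_p(s) has a pole at the origin (type 1), so the static position error constant is infinite and e_ss = 1/(1+∞) = 0.

0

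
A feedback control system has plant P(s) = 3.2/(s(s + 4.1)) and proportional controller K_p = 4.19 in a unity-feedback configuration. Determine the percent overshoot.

From 1 + K_pP(s) = 0: s² + 4.1s + 13.41 = 0 ⇒ ω_n = 3.662, ζ = 0.5599.
%OS = 100·exp(−πζ/√(1−ζ²)) = 100·exp(−π·0.5599/√0.6866) = 12%.

12%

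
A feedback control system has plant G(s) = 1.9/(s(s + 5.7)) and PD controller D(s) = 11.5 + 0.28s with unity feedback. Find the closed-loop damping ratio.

Forward path: (11.5 + 0.28s)·1.9/(s(s+5.7)). The closed-loop characteristic equation is s² + (5.7 + 1.9·0.28)s + 1.9·11.5 = 0.
That is s² + 6.232s + 21.85 = 0, so ω_n = 4.674 rad/s and ζ = 6.232/(2·4.674) = 0.6666.

ζ = 0.667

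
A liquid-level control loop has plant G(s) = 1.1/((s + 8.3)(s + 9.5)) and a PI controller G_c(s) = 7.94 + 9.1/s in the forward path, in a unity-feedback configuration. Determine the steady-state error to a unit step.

The open loop G_c(s)G(s) has a pole at the origin (type 1), so the static position error constant is infinite and e_ss = 1/(1+∞) = 0.

0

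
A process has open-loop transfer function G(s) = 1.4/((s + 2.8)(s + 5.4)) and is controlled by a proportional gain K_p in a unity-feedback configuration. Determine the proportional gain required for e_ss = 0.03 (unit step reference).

The loop is type 0, so e_ss(step) = 1/(1 + K_pos) with K_pos = K_p·G(0).
G(0) = 0.09259. Require 1/(1 + K_p·0.09259) = 0.03, so 1 + 0.09259·K_p = 33.33.
K_p = (33.33 − 1)/0.09259 = 349.

K_p = 349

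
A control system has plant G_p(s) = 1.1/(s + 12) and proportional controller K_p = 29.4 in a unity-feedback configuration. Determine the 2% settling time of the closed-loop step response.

T_s ≈ 0.0902 s

Closed-loop transfer function: T(s) = K_p·G_p(s)/(1 + K_p·G_p(s)) = 32.34/(s + 12 + 32.34) = 32.34/(s + 44.34).
Time constant τ = 1/44.34 = 0.02255 s, so the 2% settling time is about 4τ = 0.0902 s.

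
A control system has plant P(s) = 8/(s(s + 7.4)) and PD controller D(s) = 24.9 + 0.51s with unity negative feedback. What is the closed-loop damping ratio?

Forward path: (24.9 + 0.51s)·8/(s(s+7.4)). The closed-loop characteristic equation is s² + (7.4 + 8·0.51)s + 8·24.9 = 0.
That is s² + 11.48s + 199.2 = 0, so ω_n = 14.11 rad/s and ζ = 11.48/(2·14.11) = 0.4067.

ζ = 0.407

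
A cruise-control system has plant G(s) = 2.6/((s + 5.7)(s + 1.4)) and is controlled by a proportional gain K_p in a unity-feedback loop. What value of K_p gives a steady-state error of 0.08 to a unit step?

K_p = 35.3

The loop is type 0, so e_ss(step) = 1/(1 + K_pos) with K_pos = K_p·G(0).
G(0) = 0.3258. Require 1/(1 + K_p·0.3258) = 0.08, so 1 + 0.3258·K_p = 12.5.
K_p = (12.5 − 1)/0.3258 = 35.3.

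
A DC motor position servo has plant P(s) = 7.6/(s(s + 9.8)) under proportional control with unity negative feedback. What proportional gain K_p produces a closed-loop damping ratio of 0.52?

Closed-loop characteristic equation: s² + 9.8s + K_p·7.6 = 0.
So ω_n = √(7.6K_p) and 2ζω_n = 9.8, giving ζ = 9.8/(2√(7.6K_p)).
Setting ζ = 0.52: √(7.6K_p) = 9.8/(2·0.52) = 9.423, so K_p = 88.79/7.6 = 11.7.

K_p = 11.7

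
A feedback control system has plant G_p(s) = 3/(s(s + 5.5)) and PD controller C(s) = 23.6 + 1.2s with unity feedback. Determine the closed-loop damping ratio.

ζ = 0.541

Forward path: (23.6 + 1.2s)·3/(s(s+5.5)). The closed-loop characteristic equation is s² + (5.5 + 3·1.2)s + 3·23.6 = 0.
That is s² + 9.1s + 70.8 = 0, so ω_n = 8.414 rad/s and ζ = 9.1/(2·8.414) = 0.5407.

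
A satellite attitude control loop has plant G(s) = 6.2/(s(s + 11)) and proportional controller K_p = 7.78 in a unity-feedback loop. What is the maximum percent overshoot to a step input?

From 1 + K_pG(s) = 0: s² + 11s + 48.24 = 0 ⇒ ω_n = 6.945, ζ = 0.7919.
%OS = 100·exp(−πζ/√(1−ζ²)) = 100·exp(−π·0.7919/√0.3729) = 1.7%.

1.7%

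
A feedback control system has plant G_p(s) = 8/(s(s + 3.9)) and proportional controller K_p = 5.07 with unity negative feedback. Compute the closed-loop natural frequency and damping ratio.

With unity feedback the closed-loop characteristic equation is s² + 3.9s + 5.07·8 = s² + 3.9s + 40.56 = 0.
So ω_n² = 40.56 ⇒ ω_n = 6.369 rad/s, and ζ = 3.9/(2ω_n) = 0.306.

ω_n = 6.37 rad/s, ζ = 0.306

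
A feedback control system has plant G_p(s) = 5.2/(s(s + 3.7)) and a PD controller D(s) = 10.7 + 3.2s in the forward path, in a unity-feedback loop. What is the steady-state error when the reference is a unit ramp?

The loop has one pole at the origin (type 1). Velocity error constant K_v = lim_{s→0} s·D(s)G_p(s) = 10.7·5.2/3.7 = 15.04.
Steady-state error to a unit ramp: e_ss = 1/K_v = 0.0665.

0.0665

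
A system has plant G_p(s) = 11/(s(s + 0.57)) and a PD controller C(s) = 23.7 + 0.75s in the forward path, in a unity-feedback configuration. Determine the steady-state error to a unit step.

0

The open loop C(s)G_p(s) has a pole at the origin (type 1), so the static position error constant is infinite and e_ss = 1/(1+∞) = 0.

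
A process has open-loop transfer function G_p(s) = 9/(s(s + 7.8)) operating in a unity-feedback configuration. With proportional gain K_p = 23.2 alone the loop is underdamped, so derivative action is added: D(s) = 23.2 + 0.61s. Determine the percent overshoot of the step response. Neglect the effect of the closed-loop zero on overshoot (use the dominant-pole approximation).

19.7%

Forward path: (23.2 + 0.61s)·9/(s(s+7.8)). The closed-loop characteristic equation is s² + (7.8 + 9·0.61)s + 9·23.2 = 0.
That is s² + 13.29s + 208.8 = 0, so ω_n = 14.45 rad/s and ζ = 13.29/(2·14.45) = 0.4599.
%OS = 100·exp(−πζ/√(1−ζ²)) = 19.7%.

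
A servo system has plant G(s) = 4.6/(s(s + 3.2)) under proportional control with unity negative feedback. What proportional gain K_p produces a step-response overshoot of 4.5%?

From %OS = 100·exp(−πζ/√(1−ζ²)) = 4.5%, ζ = −ln(0.045)/√(π²+ln²(0.045)) = 0.7025.
Characteristic equation s² + 3.2s + 4.6K_p = 0 gives ζ = 3.2/(2√(4.6K_p)).
Setting ζ = 0.7025: √(4.6K_p) = 3.2/(2·0.7025) = 2.278, so K_p = 5.187/4.6 = 1.13.

K_p = 1.13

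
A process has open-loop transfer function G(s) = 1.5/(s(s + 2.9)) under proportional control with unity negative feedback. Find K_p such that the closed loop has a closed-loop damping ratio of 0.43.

K_p = 7.58

Closed-loop characteristic equation: s² + 2.9s + K_p·1.5 = 0.
So ω_n = √(1.5K_p) and 2ζω_n = 2.9, giving ζ = 2.9/(2√(1.5K_p)).
Setting ζ = 0.43: √(1.5K_p) = 2.9/(2·0.43) = 3.372, so K_p = 11.37/1.5 = 7.58.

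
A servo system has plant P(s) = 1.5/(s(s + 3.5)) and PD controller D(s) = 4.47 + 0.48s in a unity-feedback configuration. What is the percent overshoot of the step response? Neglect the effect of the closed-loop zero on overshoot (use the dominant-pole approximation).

1.21%

Forward path: (4.47 + 0.48s)·1.5/(s(s+3.5)). The closed-loop characteristic equation is s² + (3.5 + 1.5·0.48)s + 1.5·4.47 = 0.
That is s² + 4.22s + 6.705 = 0, so ω_n = 2.589 rad/s and ζ = 4.22/(2·2.589) = 0.8149.
%OS = 100·exp(−πζ/√(1−ζ²)) = 1.21%.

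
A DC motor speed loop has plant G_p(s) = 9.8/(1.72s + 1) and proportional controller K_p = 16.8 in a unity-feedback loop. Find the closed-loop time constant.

τ = 0.0104 s

Closed loop: T(s) = K_p·G_p/(1+K_p·G_p) = 164.6/(1.72s + 1 + 164.6), with pole at s = −(1 + 164.6)/1.72 = −96.3.
Closed-loop time constant τ = 1/96.3 = 0.0104 s.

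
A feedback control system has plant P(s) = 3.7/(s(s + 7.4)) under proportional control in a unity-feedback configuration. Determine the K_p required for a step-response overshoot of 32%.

K_p = 31.8

From %OS = 100·exp(−πζ/√(1−ζ²)) = 32%, ζ = −ln(0.32)/√(π²+ln²(0.32)) = 0.341.
Characteristic equation s² + 7.4s + 3.7K_p = 0 gives ζ = 7.4/(2√(3.7K_p)).
Setting ζ = 0.341: √(3.7K_p) = 7.4/(2·0.341) = 10.85, so K_p = 117.8/3.7 = 31.8.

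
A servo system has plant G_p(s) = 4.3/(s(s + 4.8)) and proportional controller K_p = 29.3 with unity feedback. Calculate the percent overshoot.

From 1 + K_pG_p(s) = 0: s² + 4.8s + 126 = 0 ⇒ ω_n = 11.22, ζ = 0.2138.
%OS = 100·exp(−πζ/√(1−ζ²)) = 100·exp(−π·0.2138/√0.9543) = 50.3%.

50.3%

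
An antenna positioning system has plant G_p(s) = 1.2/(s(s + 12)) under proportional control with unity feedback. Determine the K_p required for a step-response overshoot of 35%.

From %OS = 100·exp(−πζ/√(1−ζ²)) = 35%, ζ = −ln(0.35)/√(π²+ln²(0.35)) = 0.3169.
Characteristic equation s² + 12s + 1.2K_p = 0 gives ζ = 12/(2√(1.2K_p)).
Setting ζ = 0.3169: √(1.2K_p) = 12/(2·0.3169) = 18.93, so K_p = 358.4/1.2 = 299.

K_p = 299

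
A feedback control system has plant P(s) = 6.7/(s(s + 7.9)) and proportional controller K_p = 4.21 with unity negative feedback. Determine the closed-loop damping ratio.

ζ = 0.744

The closed-loop denominator is s(s+7.9) + 4.21·6.7 = s² + 7.9s + 28.21.
So ω_n² = 28.21 ⇒ ω_n = 5.311 rad/s, and ζ = 7.9/(2ω_n) = 0.744.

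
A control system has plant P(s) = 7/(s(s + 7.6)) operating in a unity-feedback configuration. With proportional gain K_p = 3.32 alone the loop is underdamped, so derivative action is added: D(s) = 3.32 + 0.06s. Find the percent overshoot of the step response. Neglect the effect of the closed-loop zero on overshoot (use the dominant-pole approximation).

0.902%

Forward path: (3.32 + 0.06s)·7/(s(s+7.6)). The closed-loop characteristic equation is s² + (7.6 + 7·0.06)s + 7·3.32 = 0.
That is s² + 8.02s + 23.24 = 0, so ω_n = 4.821 rad/s and ζ = 8.02/(2·4.821) = 0.8318.
%OS = 100·exp(−πζ/√(1−ζ²)) = 0.902%.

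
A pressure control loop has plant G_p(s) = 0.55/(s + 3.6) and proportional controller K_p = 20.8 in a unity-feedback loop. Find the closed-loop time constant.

Closed-loop transfer function: T(s) = K_p·G_p(s)/(1 + K_p·G_p(s)) = 11.44/(s + 3.6 + 11.44) = 11.44/(s + 15.04).
Time constant τ = 1/15.04 = 0.0665 s.

τ = 0.0665 s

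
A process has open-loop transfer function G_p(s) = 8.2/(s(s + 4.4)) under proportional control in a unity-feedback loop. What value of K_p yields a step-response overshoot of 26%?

K_p = 3.8

From %OS = 100·exp(−πζ/√(1−ζ²)) = 26%, ζ = −ln(0.26)/√(π²+ln²(0.26)) = 0.3941.
Characteristic equation s² + 4.4s + 8.2K_p = 0 gives ζ = 4.4/(2√(8.2K_p)).
Setting ζ = 0.3941: √(8.2K_p) = 4.4/(2·0.3941) = 5.583, so K_p = 31.16/8.2 = 3.8.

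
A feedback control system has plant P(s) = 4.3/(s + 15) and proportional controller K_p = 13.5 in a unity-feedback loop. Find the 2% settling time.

T_s ≈ 0.0548 s

Closed-loop transfer function: T(s) = K_p·P(s)/(1 + K_p·P(s)) = 58.05/(s + 15 + 58.05) = 58.05/(s + 73.05).
Time constant τ = 1/73.05 = 0.01369 s, so the 2% settling time is about 4τ = 0.0548 s.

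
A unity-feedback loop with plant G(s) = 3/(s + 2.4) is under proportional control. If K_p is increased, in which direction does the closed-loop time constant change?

decrease

Closed-loop pole is at s = −(2.4+K_p·3); larger K_p moves it further left, so τ = 1/(2.4+K_p·3) decreases.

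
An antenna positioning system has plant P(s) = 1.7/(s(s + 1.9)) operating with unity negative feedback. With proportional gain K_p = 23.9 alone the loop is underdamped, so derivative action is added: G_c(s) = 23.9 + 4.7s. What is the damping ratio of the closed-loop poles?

Forward path: (23.9 + 4.7s)·1.7/(s(s+1.9)). The closed-loop characteristic equation is s² + (1.9 + 1.7·4.7)s + 1.7·23.9 = 0.
That is s² + 9.89s + 40.63 = 0, so ω_n = 6.374 rad/s and ζ = 9.89/(2·6.374) = 0.7758.

ζ = 0.776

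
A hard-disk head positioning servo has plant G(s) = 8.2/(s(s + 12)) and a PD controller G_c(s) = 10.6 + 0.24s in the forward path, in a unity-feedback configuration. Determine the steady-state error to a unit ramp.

0.138

The loop has one pole at the origin (type 1). Velocity error constant K_v = lim_{s→0} s·G_c(s)G(s) = 10.6·8.2/12 = 7.243.
Steady-state error to a unit ramp: e_ss = 1/K_v = 0.138.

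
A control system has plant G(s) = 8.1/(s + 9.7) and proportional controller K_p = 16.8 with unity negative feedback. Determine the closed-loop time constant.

Closed-loop transfer function: T(s) = K_p·G(s)/(1 + K_p·G(s)) = 136.1/(s + 9.7 + 136.1) = 136.1/(s + 145.8).
Time constant τ = 1/145.8 = 0.00686 s.

τ = 0.00686 s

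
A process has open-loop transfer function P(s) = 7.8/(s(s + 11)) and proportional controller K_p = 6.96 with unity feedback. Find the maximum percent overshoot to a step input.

2.95%

Closed-loop characteristic equation: s² + 11s + 54.29 = 0, so ω_n = 7.368 rad/s and ζ = 11/(2·7.368) = 0.7465.
%OS = 100·exp(−πζ/√(1−ζ²)) = 100·exp(−π·0.7465/√0.4428) = 2.95%.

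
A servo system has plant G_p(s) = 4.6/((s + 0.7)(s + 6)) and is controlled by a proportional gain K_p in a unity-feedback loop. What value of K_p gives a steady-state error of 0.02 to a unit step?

Steady-state error for a unit step on this type-0 loop is 1/(1 + K_p·G_p(0)).
G_p(0) = 1.095. Require 1/(1 + K_p·1.095) = 0.02, so 1 + 1.095·K_p = 50.
K_p = (50 − 1)/1.095 = 44.7.

K_p = 44.7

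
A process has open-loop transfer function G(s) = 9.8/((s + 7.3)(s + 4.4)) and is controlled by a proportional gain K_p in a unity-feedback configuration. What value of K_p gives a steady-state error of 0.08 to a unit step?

Steady-state error for a unit step on this type-0 loop is 1/(1 + K_p·G(0)).
G(0) = 0.3051. Require 1/(1 + K_p·0.3051) = 0.08, so 1 + 0.3051·K_p = 12.5.
K_p = (12.5 − 1)/0.3051 = 37.7.

K_p = 37.7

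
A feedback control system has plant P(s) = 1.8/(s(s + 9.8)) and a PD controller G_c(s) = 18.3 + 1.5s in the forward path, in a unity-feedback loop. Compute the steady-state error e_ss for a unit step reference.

0

The open loop G_c(s)P(s) has a pole at the origin (type 1), so the static position error constant is infinite and e_ss = 1/(1+∞) = 0.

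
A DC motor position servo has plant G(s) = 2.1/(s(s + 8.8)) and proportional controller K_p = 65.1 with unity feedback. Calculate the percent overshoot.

27.9%

Closed-loop characteristic equation: s² + 8.8s + 136.7 = 0, so ω_n = 11.69 rad/s and ζ = 8.8/(2·11.69) = 0.3763.
%OS = 100·exp(−πζ/√(1−ζ²)) = 100·exp(−π·0.3763/√0.8584) = 27.9%.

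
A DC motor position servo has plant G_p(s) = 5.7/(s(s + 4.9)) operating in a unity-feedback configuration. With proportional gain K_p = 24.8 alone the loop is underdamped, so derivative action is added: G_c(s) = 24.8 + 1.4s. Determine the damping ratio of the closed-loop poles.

ζ = 0.542

Forward path: (24.8 + 1.4s)·5.7/(s(s+4.9)). The closed-loop characteristic equation is s² + (4.9 + 5.7·1.4)s + 5.7·24.8 = 0.
That is s² + 12.88s + 141.4 = 0, so ω_n = 11.89 rad/s and ζ = 12.88/(2·11.89) = 0.5417.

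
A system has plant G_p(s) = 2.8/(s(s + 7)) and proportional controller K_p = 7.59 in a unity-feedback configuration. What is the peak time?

The closed-loop denominator s² + 7s + 21.25 gives ω_n = √21.25 = 4.61 and ζ = 7/(2ω_n) = 0.7592.
Damped frequency ω_d = ω_n√(1−ζ²) = 3 rad/s, so peak time T_p = π/ω_d = 1.05 s.

T_p = 1.05 s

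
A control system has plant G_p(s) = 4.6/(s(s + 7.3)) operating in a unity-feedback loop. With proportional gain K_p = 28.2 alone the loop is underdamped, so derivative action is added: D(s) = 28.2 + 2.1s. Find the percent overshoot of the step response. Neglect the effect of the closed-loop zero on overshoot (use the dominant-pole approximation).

Forward path: (28.2 + 2.1s)·4.6/(s(s+7.3)). The closed-loop characteristic equation is s² + (7.3 + 4.6·2.1)s + 4.6·28.2 = 0.
That is s² + 16.96s + 129.7 = 0, so ω_n = 11.39 rad/s and ζ = 16.96/(2·11.39) = 0.7445.
%OS = 100·exp(−πζ/√(1−ζ²)) = 3.01%.

3.01%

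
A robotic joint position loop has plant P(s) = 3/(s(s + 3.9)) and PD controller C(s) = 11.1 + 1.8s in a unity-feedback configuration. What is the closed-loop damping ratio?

ζ = 0.806

Forward path: (11.1 + 1.8s)·3/(s(s+3.9)). The closed-loop characteristic equation is s² + (3.9 + 3·1.8)s + 3·11.1 = 0.
That is s² + 9.3s + 33.3 = 0, so ω_n = 5.771 rad/s and ζ = 9.3/(2·5.771) = 0.8058.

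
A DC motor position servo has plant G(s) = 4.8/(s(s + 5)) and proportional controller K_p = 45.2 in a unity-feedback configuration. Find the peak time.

The closed-loop denominator s² + 5s + 217 gives ω_n = √217 = 14.73 and ζ = 5/(2ω_n) = 0.1697.
Damped frequency ω_d = ω_n√(1−ζ²) = 14.52 rad/s, so peak time T_p = π/ω_d = 0.216 s.

T_p = 0.216 s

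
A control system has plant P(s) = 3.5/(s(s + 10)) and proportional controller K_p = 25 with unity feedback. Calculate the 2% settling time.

T_s ≈ 0.8 s

The closed-loop denominator s² + 10s + 87.5 gives ω_n = √87.5 = 9.354 and ζ = 10/(2ω_n) = 0.5345.
2% settling time T_s ≈ 4/(ζω_n) = 4/5 = 0.8 s.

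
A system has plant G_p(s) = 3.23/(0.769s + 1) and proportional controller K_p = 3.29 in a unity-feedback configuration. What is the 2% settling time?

T_s ≈ 0.265 s

Closed loop: T(s) = K_p·G_p/(1+K_p·G_p) = 10.63/(0.769s + 1 + 10.63), with pole at s = −(1 + 10.63)/0.769 = −15.12.
τ = 1/15.12 = 0.06614 s, so 2% settling time ≈ 4τ = 0.265 s.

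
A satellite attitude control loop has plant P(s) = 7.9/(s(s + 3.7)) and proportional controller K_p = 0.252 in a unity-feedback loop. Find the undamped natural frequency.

ω_n = 1.41 rad/s

With unity feedback the closed-loop characteristic equation is s² + 3.7s + 0.252·7.9 = s² + 3.7s + 1.991 = 0.
Matching s² + 2ζω_n s + ω_n²: ω_n = √1.991 = 1.411 rad/s and 2ζω_n = 3.7, so ζ = 3.7/(2·1.411) = 1.31.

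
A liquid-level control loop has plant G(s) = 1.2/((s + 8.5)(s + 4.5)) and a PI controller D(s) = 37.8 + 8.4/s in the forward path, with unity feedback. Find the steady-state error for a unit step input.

The open loop D(s)G(s) has a pole at the origin (type 1), so the static position error constant is infinite and e_ss = 1/(1+∞) = 0.

0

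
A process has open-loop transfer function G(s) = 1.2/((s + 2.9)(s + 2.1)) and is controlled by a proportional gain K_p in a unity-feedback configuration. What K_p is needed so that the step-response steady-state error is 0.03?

K_p = 164

For a type-0 loop with proportional control, e_ss = 1/(1 + K_p·G(0)).
G(0) = 0.197. Require 1/(1 + K_p·0.197) = 0.03, so 1 + 0.197·K_p = 33.33.
K_p = (33.33 − 1)/0.197 = 164.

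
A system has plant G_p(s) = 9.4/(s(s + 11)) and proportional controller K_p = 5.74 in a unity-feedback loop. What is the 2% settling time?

From 1 + K_pG_p(s) = 0: s² + 11s + 53.96 = 0 ⇒ ω_n = 7.345, ζ = 0.7488.
2% settling time T_s ≈ 4/(ζω_n) = 4/5.5 = 0.727 s.

T_s ≈ 0.727 s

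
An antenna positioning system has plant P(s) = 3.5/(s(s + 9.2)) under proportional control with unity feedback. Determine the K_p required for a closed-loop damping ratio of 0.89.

Closed-loop characteristic equation: s² + 9.2s + K_p·3.5 = 0.
So ω_n = √(3.5K_p) and 2ζω_n = 9.2, giving ζ = 9.2/(2√(3.5K_p)).
Setting ζ = 0.89: √(3.5K_p) = 9.2/(2·0.89) = 5.169, so K_p = 26.71/3.5 = 7.63.

K_p = 7.63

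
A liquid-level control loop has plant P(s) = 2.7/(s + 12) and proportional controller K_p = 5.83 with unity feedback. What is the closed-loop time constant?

τ = 0.036 s

Closed-loop transfer function: T(s) = K_p·P(s)/(1 + K_p·P(s)) = 15.74/(s + 12 + 15.74) = 15.74/(s + 27.74).
Time constant τ = 1/27.74 = 0.036 s.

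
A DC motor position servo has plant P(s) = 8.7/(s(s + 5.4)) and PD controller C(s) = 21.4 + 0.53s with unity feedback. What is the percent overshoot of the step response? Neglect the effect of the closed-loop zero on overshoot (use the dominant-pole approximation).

Forward path: (21.4 + 0.53s)·8.7/(s(s+5.4)). The closed-loop characteristic equation is s² + (5.4 + 8.7·0.53)s + 8.7·21.4 = 0.
That is s² + 10.01s + 186.2 = 0, so ω_n = 13.64 rad/s and ζ = 10.01/(2·13.64) = 0.3668.
%OS = 100·exp(−πζ/√(1−ζ²)) = 29%.

29%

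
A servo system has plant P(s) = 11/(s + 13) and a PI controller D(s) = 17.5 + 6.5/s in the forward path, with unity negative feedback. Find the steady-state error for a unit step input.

The open loop D(s)P(s) has a pole at the origin (type 1), so the static position error constant is infinite and e_ss = 1/(1+∞) = 0.

0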